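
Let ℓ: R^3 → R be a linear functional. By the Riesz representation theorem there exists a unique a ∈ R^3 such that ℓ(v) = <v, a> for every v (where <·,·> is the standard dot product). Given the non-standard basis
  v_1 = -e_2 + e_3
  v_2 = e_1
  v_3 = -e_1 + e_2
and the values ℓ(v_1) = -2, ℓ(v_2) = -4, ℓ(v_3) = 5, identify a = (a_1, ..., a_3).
a = (-4, 1, -1)

Write a = (a_1, ..., a_3) in the standard basis. For each basis vector v_i, ℓ(v_i) = <v_i, a> is a linear equation in the a_j's. Collect the n equations into a matrix system V a = ℓ, where row i of V is v_i (expressed in the standard basis). Since V is invertible (lower-triangular with 1s on the diagonal, up to permutation), solve by back-substitution:
  V =
[[0, -1, 1],
 [1, 0, 0],
 [-1, 1, 0]]
  V a = (-2, -4, 5)
Solving gives a = (-4, 1, -1).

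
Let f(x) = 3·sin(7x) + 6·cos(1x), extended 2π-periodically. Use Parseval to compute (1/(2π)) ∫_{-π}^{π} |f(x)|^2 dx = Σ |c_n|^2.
Σ |c_n|^2 = 45/2

Expand |f|^2 and use orthogonality of {sin(nx), cos(mx)} on [-π, π]:
  ∫_{-π}^{π} sin(nx)^2 dx = π, ∫ cos(mx)^2 dx = π, and cross terms integrate to 0.
So ∫_{-π}^{π} f(x)^2 dx = 3^2 · π + 6^2 · π = (9 + 36)π.
Divide by 2π: (9 + 36)/2 = 45/2.
By Parseval, this equals Σ |c_n|^2.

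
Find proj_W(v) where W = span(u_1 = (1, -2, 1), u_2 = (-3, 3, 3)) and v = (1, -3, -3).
proj_W(v) = (16/7, -15/7, -18/7)

Set up U = [u_1 | ... | u_2] ∈ R^(3×2). The projector onto W = col(U) is P = U (U^T U)^(-1) U^T.
Compute U^T U =
  [6, -6]
  [-6, 27],
and U^T v = (4, -21).
Solve U^T U · c = U^T v for the coefficients: c = (-1/7, -17/21). The projection is proj_W(v) = U c.
Check: (v - proj_W(v)) · u_1 = 0  (should be 0).
Check: (v - proj_W(v)) · u_2 = 0  (should be 0).
Result: proj_W(v) = (16/7, -15/7, -18/7).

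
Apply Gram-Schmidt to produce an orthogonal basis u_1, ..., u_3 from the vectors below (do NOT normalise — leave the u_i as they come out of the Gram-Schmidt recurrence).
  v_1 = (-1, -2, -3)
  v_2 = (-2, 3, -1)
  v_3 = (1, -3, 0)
Orthogonal basis:
  u_1 = (-1, -2, -3)
  u_2 = (-29/14, 20/7, -17/14)
  u_3 = (-44/195, -4/39, 28/195)

Apply the Gram-Schmidt recurrence
  u_1 = v_1
  u_i = v_i − Σ_{j<i} ((v_i · u_j) / (u_j · u_j)) · u_j.

Step by step this gives:
  u_1 = (-1, -2, -3)
  u_2 = (-29/14, 20/7, -17/14)
  u_3 = (-44/195, -4/39, 28/195)

Orthogonality check:
  u_2 · u_1 = 0 (should be 0)
  u_3 · u_1 = 0 (should be 0)
  u_3 · u_2 = 0 (should be 0)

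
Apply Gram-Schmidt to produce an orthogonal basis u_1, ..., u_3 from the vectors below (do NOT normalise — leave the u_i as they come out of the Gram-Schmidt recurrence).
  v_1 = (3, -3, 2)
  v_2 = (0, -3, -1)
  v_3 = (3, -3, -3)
Orthogonal basis:
  u_1 = (3, -3, 2)
  u_2 = (-21/22, -45/22, -18/11)
  u_3 = (45/19, 15/19, -45/19)

Apply the Gram-Schmidt recurrence
  u_1 = v_1
  u_i = v_i − Σ_{j<i} ((v_i · u_j) / (u_j · u_j)) · u_j.

Step by step this gives:
  u_1 = (3, -3, 2)
  u_2 = (-21/22, -45/22, -18/11)
  u_3 = (45/19, 15/19, -45/19)

Orthogonality check:
  u_2 · u_1 = 0 (should be 0)
  u_3 · u_1 = 0 (should be 0)
  u_3 · u_2 = 0 (should be 0)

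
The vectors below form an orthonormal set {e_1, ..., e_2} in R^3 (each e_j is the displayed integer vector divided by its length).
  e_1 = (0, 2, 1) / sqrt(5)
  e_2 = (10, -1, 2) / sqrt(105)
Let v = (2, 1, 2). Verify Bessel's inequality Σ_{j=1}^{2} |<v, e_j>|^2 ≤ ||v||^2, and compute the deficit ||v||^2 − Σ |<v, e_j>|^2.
Σ |<v, e_j>|^2 = 173/21; ||v||^2 = 9; deficit = 16/21

Write each e_j = u_j / sqrt(<u_j, u_j>) where u_j is the displayed integer vector. Then <v, e_j> = <v, u_j> / sqrt(<u_j, u_j>), so |<v, e_j>|^2 = <v, u_j>^2 / <u_j, u_j>.
Coefficients: <v, e_1> = 4/sqrt(5), <v, e_2> = 23/sqrt(105).
Square and sum: Σ |<v, e_j>|^2 = 173/21.
Compute ||v||^2 = v·v = 9.
Deficit = 9 − 173/21 = 16/21 ≥ 0, confirming Bessel's inequality. (The deficit equals ||v − Σ <v,e_j> e_j||^2, the squared distance from v to span{e_j}.)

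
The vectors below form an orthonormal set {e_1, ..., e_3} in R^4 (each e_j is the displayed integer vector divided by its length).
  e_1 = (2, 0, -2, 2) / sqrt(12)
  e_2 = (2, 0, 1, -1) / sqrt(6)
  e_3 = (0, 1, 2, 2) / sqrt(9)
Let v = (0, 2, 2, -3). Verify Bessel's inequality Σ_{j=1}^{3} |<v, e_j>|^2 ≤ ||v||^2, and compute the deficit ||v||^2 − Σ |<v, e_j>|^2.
Σ |<v, e_j>|^2 = 25/2; ||v||^2 = 17; deficit = 9/2

Write each e_j = u_j / sqrt(<u_j, u_j>) where u_j is the displayed integer vector. Then <v, e_j> = <v, u_j> / sqrt(<u_j, u_j>), so |<v, e_j>|^2 = <v, u_j>^2 / <u_j, u_j>.
Coefficients: <v, e_1> = -10/sqrt(12), <v, e_2> = 5/sqrt(6), <v, e_3> = 0/sqrt(9).
Square and sum: Σ |<v, e_j>|^2 = 25/2.
Compute ||v||^2 = v·v = 17.
Deficit = 17 − 25/2 = 9/2 ≥ 0, confirming Bessel's inequality. (The deficit equals ||v − Σ <v,e_j> e_j||^2, the squared distance from v to span{e_j}.)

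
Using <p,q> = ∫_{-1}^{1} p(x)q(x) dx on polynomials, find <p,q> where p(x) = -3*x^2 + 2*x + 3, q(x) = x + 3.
<p,q> = 40/3

Expand the product: p(x)·q(x) = -3*x^3 - 7*x^2 + 9*x + 9.
∫_{-1}^{1} of each monomial x^k gives [2/(k+1) if k even, 0 if k odd]. Integrating term-by-term (or equivalently evaluating the antiderivative F(x) = -3*x^4/4 - 7*x^3/3 + 9*x^2/2 + 9*x at the endpoints):
  F(1) − F(−1) = 125/12 − (-35/12) = 40/3.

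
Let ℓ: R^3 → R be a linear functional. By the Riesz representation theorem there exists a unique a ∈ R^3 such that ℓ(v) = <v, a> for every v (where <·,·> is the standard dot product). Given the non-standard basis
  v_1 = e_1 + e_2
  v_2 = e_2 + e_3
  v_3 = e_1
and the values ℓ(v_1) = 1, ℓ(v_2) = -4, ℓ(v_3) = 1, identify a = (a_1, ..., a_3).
a = (1, 0, -4)

Write a = (a_1, ..., a_3) in the standard basis. For each basis vector v_i, ℓ(v_i) = <v_i, a> is a linear equation in the a_j's. Collect the n equations into a matrix system V a = ℓ, where row i of V is v_i (expressed in the standard basis). Since V is invertible (lower-triangular with 1s on the diagonal, up to permutation), solve by back-substitution:
  V =
[[1, 1, 0],
 [0, 1, 1],
 [1, 0, 0]]
  V a = (1, -4, 1)
Solving gives a = (1, 0, -4).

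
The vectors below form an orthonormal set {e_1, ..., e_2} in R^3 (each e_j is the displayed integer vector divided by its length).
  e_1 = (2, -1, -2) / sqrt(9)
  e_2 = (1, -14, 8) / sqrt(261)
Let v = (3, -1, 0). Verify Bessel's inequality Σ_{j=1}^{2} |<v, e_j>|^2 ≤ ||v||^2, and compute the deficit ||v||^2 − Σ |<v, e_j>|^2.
Σ |<v, e_j>|^2 = 190/29; ||v||^2 = 10; deficit = 100/29

Write each e_j = u_j / sqrt(<u_j, u_j>) where u_j is the displayed integer vector. Then <v, e_j> = <v, u_j> / sqrt(<u_j, u_j>), so |<v, e_j>|^2 = <v, u_j>^2 / <u_j, u_j>.
Coefficients: <v, e_1> = 7/sqrt(9), <v, e_2> = 17/sqrt(261).
Square and sum: Σ |<v, e_j>|^2 = 190/29.
Compute ||v||^2 = v·v = 10.
Deficit = 10 − 190/29 = 100/29 ≥ 0, confirming Bessel's inequality. (The deficit equals ||v − Σ <v,e_j> e_j||^2, the squared distance from v to span{e_j}.)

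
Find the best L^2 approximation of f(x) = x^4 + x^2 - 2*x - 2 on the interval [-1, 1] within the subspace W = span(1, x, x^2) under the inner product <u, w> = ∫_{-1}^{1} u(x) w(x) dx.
g(x) = 13*x^2/7 - 2*x - 73/35

The best approximation g ∈ W is the orthogonal projection of f onto W. Writing g = a_0 + a_1 x + a_2 x^2, the coefficients solve the normal equations G · a = b where
  G_{ij} = <φ_i, φ_j> and b_i = <f, φ_i>, with φ_0 = 1, φ_1 = x, φ_2 = x^2.
G =
  [2, 0, 2/3]
  [0, 2/3, 0]
  [2/3, 0, 2/5],
b = (-44/15, -4/3, -68/105).
Solving gives a_0 = -73/35, a_1 = -2, a_2 = 13/7, so
  g(x) = 13*x^2/7 - 2*x - 73/35.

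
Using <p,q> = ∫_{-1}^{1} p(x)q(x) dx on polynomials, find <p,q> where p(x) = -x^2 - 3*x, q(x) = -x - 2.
<p,q> = 10/3

Expand the product: p(x)·q(x) = x^3 + 5*x^2 + 6*x.
∫_{-1}^{1} of each monomial x^k gives [2/(k+1) if k even, 0 if k odd]. Integrating term-by-term (or equivalently evaluating the antiderivative F(x) = x^4/4 + 5*x^3/3 + 3*x^2 at the endpoints):
  F(1) − F(−1) = 59/12 − (19/12) = 10/3.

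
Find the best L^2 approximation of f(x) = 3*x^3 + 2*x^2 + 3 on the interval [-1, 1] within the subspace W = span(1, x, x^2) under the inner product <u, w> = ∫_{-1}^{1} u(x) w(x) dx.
g(x) = 2*x^2 + 9*x/5 + 3

The best approximation g ∈ W is the orthogonal projection of f onto W. Writing g = a_0 + a_1 x + a_2 x^2, the coefficients solve the normal equations G · a = b where
  G_{ij} = <φ_i, φ_j> and b_i = <f, φ_i>, with φ_0 = 1, φ_1 = x, φ_2 = x^2.
G =
  [2, 0, 2/3]
  [0, 2/3, 0]
  [2/3, 0, 2/5],
b = (22/3, 6/5, 14/5).
Solving gives a_0 = 3, a_1 = 9/5, a_2 = 2, so
  g(x) = 2*x^2 + 9*x/5 + 3.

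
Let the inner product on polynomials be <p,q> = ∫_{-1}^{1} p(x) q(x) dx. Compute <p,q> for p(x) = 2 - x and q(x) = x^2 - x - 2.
<p,q> = -6

Expand the product: p(x)·q(x) = -x^3 + 3*x^2 - 4.
∫_{-1}^{1} of each monomial x^k gives [2/(k+1) if k even, 0 if k odd]. Integrating term-by-term (or equivalently evaluating the antiderivative F(x) = -x^4/4 + x^3 - 4*x at the endpoints):
  F(1) − F(−1) = -13/4 − (11/4) = -6.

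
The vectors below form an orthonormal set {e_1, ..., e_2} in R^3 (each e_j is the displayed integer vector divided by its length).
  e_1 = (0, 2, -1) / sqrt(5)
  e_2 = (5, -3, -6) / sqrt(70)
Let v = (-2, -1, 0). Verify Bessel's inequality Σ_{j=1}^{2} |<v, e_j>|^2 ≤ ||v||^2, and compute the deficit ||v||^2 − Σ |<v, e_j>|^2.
Σ |<v, e_j>|^2 = 3/2; ||v||^2 = 5; deficit = 7/2

Write each e_j = u_j / sqrt(<u_j, u_j>) where u_j is the displayed integer vector. Then <v, e_j> = <v, u_j> / sqrt(<u_j, u_j>), so |<v, e_j>|^2 = <v, u_j>^2 / <u_j, u_j>.
Coefficients: <v, e_1> = -2/sqrt(5), <v, e_2> = -7/sqrt(70).
Square and sum: Σ |<v, e_j>|^2 = 3/2.
Compute ||v||^2 = v·v = 5.
Deficit = 5 − 3/2 = 7/2 ≥ 0, confirming Bessel's inequality. (The deficit equals ||v − Σ <v,e_j> e_j||^2, the squared distance from v to span{e_j}.)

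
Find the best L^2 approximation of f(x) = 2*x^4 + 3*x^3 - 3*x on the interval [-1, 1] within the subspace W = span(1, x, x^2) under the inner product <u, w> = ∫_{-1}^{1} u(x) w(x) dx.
g(x) = 12*x^2/7 - 6*x/5 - 6/35

The best approximation g ∈ W is the orthogonal projection of f onto W. Writing g = a_0 + a_1 x + a_2 x^2, the coefficients solve the normal equations G · a = b where
  G_{ij} = <φ_i, φ_j> and b_i = <f, φ_i>, with φ_0 = 1, φ_1 = x, φ_2 = x^2.
G =
  [2, 0, 2/3]
  [0, 2/3, 0]
  [2/3, 0, 2/5],
b = (4/5, -4/5, 4/7).
Solving gives a_0 = -6/35, a_1 = -6/5, a_2 = 12/7, so
  g(x) = 12*x^2/7 - 6*x/5 - 6/35.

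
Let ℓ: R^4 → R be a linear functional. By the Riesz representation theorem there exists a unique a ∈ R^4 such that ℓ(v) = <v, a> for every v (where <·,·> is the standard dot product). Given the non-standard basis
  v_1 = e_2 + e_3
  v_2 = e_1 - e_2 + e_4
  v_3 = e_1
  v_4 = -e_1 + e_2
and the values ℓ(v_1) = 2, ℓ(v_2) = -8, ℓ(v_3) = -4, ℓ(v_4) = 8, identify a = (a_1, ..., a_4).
a = (-4, 4, -2, 0)

Write a = (a_1, ..., a_4) in the standard basis. For each basis vector v_i, ℓ(v_i) = <v_i, a> is a linear equation in the a_j's. Collect the n equations into a matrix system V a = ℓ, where row i of V is v_i (expressed in the standard basis). Since V is invertible (lower-triangular with 1s on the diagonal, up to permutation), solve by back-substitution:
  V =
[[0, 1, 1, 0],
 [1, -1, 0, 1],
 [1, 0, 0, 0],
 [-1, 1, 0, 0]]
  V a = (2, -8, -4, 8)
Solving gives a = (-4, 4, -2, 0).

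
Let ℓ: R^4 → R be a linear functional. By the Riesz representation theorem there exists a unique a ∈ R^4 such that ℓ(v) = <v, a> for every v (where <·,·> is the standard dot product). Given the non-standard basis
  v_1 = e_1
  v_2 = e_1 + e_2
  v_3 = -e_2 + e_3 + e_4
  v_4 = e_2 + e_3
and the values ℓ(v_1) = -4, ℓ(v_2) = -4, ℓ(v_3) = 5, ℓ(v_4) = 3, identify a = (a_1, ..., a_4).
a = (-4, 0, 3, 2)

Write a = (a_1, ..., a_4) in the standard basis. For each basis vector v_i, ℓ(v_i) = <v_i, a> is a linear equation in the a_j's. Collect the n equations into a matrix system V a = ℓ, where row i of V is v_i (expressed in the standard basis). Since V is invertible (lower-triangular with 1s on the diagonal, up to permutation), solve by back-substitution:
  V =
[[1, 0, 0, 0],
 [1, 1, 0, 0],
 [0, -1, 1, 1],
 [0, 1, 1, 0]]
  V a = (-4, -4, 5, 3)
Solving gives a = (-4, 0, 3, 2).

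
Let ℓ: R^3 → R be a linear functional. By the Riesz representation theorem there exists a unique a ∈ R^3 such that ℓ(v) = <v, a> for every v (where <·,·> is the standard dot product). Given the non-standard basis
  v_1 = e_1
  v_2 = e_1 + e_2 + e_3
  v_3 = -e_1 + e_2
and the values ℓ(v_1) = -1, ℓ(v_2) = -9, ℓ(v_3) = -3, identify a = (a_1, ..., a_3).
a = (-1, -4, -4)

Write a = (a_1, ..., a_3) in the standard basis. For each basis vector v_i, ℓ(v_i) = <v_i, a> is a linear equation in the a_j's. Collect the n equations into a matrix system V a = ℓ, where row i of V is v_i (expressed in the standard basis). Since V is invertible (lower-triangular with 1s on the diagonal, up to permutation), solve by back-substitution:
  V =
[[1, 0, 0],
 [1, 1, 1],
 [-1, 1, 0]]
  V a = (-1, -9, -3)
Solving gives a = (-1, -4, -4).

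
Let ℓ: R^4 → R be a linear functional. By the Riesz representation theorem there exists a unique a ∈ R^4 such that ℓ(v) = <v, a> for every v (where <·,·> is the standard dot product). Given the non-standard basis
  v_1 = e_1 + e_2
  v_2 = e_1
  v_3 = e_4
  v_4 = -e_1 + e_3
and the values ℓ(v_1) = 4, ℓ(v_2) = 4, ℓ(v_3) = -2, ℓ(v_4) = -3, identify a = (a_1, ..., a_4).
a = (4, 0, 1, -2)

Write a = (a_1, ..., a_4) in the standard basis. For each basis vector v_i, ℓ(v_i) = <v_i, a> is a linear equation in the a_j's. Collect the n equations into a matrix system V a = ℓ, where row i of V is v_i (expressed in the standard basis). Since V is invertible (lower-triangular with 1s on the diagonal, up to permutation), solve by back-substitution:
  V =
[[1, 1, 0, 0],
 [1, 0, 0, 0],
 [0, 0, 0, 1],
 [-1, 0, 1, 0]]
  V a = (4, 4, -2, -3)
Solving gives a = (4, 0, 1, -2).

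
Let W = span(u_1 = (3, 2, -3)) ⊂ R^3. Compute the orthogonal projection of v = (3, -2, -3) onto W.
proj_W(v) = (21/11, 14/11, -21/11)

Set up U = [u_1 | ... | u_1] ∈ R^(3×1). The projector onto W = col(U) is P = U (U^T U)^(-1) U^T.
Compute U^T U =
  [22],
and U^T v = (14).
Solve U^T U · c = U^T v for the coefficients: c = (7/11). The projection is proj_W(v) = U c.
Check: (v - proj_W(v)) · u_1 = 0  (should be 0).
Result: proj_W(v) = (21/11, 14/11, -21/11).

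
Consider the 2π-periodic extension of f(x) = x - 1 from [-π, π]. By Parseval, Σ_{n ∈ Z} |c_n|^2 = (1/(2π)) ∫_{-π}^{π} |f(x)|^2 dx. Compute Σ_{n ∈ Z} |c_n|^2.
Σ |c_n|^2 = π^2/3 + 1

Expand and integrate term by term over [-π, π]:
  ∫ (x)^2 dx = 1·(2π^3/3); ∫ 2·1·(-1)·x dx = 0 (odd integrand); ∫ (-1)^2 dx = 1·2π.
So (1/(2π)) ∫_{-π}^{π} (x - 1)^2 dx = 1π^2/3 + 1 = π^2/3 + 1.
Parseval ⇒ Σ |c_n|^2 = π^2/3 + 1.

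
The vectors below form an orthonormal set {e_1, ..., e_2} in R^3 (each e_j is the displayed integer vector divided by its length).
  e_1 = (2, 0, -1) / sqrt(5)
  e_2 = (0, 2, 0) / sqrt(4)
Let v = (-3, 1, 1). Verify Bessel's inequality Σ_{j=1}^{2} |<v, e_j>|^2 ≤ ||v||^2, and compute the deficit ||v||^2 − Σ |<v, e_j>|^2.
Σ |<v, e_j>|^2 = 54/5; ||v||^2 = 11; deficit = 1/5

Write each e_j = u_j / sqrt(<u_j, u_j>) where u_j is the displayed integer vector. Then <v, e_j> = <v, u_j> / sqrt(<u_j, u_j>), so |<v, e_j>|^2 = <v, u_j>^2 / <u_j, u_j>.
Coefficients: <v, e_1> = -7/sqrt(5), <v, e_2> = 2/sqrt(4).
Square and sum: Σ |<v, e_j>|^2 = 54/5.
Compute ||v||^2 = v·v = 11.
Deficit = 11 − 54/5 = 1/5 ≥ 0, confirming Bessel's inequality. (The deficit equals ||v − Σ <v,e_j> e_j||^2, the squared distance from v to span{e_j}.)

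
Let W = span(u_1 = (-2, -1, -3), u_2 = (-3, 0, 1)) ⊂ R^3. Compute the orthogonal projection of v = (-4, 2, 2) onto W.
proj_W(v) = (-504/131, 42/131, 322/131)

Set up U = [u_1 | ... | u_2] ∈ R^(3×2). The projector onto W = col(U) is P = U (U^T U)^(-1) U^T.
Compute U^T U =
  [14, 3]
  [3, 10],
and U^T v = (0, 14).
Solve U^T U · c = U^T v for the coefficients: c = (-42/131, 196/131). The projection is proj_W(v) = U c.
Check: (v - proj_W(v)) · u_1 = 0  (should be 0).
Check: (v - proj_W(v)) · u_2 = 0  (should be 0).
Result: proj_W(v) = (-504/131, 42/131, 322/131).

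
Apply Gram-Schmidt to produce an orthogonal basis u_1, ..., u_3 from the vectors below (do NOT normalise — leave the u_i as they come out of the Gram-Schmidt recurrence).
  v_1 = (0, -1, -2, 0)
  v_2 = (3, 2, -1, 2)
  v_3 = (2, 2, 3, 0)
Orthogonal basis:
  u_1 = (0, -1, -2, 0)
  u_2 = (3, 2, -1, 2)
  u_3 = (5/6, -17/45, 17/90, -7/9)

Apply the Gram-Schmidt recurrence
  u_1 = v_1
  u_i = v_i − Σ_{j<i} ((v_i · u_j) / (u_j · u_j)) · u_j.

Step by step this gives:
  u_1 = (0, -1, -2, 0)
  u_2 = (3, 2, -1, 2)
  u_3 = (5/6, -17/45, 17/90, -7/9)

Orthogonality check:
  u_2 · u_1 = 0 (should be 0)
  u_3 · u_1 = 0 (should be 0)
  u_3 · u_2 = 0 (should be 0)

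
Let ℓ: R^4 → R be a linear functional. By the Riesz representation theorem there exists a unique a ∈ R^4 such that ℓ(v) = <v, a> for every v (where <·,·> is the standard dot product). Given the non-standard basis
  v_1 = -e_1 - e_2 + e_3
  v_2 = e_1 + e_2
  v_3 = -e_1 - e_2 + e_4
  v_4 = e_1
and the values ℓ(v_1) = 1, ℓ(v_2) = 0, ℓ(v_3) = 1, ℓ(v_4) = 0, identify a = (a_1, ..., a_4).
a = (0, 0, 1, 1)

Write a = (a_1, ..., a_4) in the standard basis. For each basis vector v_i, ℓ(v_i) = <v_i, a> is a linear equation in the a_j's. Collect the n equations into a matrix system V a = ℓ, where row i of V is v_i (expressed in the standard basis). Since V is invertible (lower-triangular with 1s on the diagonal, up to permutation), solve by back-substitution:
  V =
[[-1, -1, 1, 0],
 [1, 1, 0, 0],
 [-1, -1, 0, 1],
 [1, 0, 0, 0]]
  V a = (1, 0, 1, 0)
Solving gives a = (0, 0, 1, 1).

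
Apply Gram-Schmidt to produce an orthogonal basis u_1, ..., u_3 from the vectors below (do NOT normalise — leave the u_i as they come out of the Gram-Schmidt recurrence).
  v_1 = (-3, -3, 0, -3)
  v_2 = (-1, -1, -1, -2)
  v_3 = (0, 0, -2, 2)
Orthogonal basis:
  u_1 = (-3, -3, 0, -3)
  u_2 = (1/3, 1/3, -1, -2/3)
  u_3 = (-4/5, -4/5, -8/5, 8/5)

Apply the Gram-Schmidt recurrence
  u_1 = v_1
  u_i = v_i − Σ_{j<i} ((v_i · u_j) / (u_j · u_j)) · u_j.

Step by step this gives:
  u_1 = (-3, -3, 0, -3)
  u_2 = (1/3, 1/3, -1, -2/3)
  u_3 = (-4/5, -4/5, -8/5, 8/5)

Orthogonality check:
  u_2 · u_1 = 0 (should be 0)
  u_3 · u_1 = 0 (should be 0)
  u_3 · u_2 = 0 (should be 0)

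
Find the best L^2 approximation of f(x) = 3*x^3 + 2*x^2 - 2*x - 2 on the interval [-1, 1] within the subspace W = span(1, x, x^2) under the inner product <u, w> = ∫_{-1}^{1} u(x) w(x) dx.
g(x) = 2*x^2 - x/5 - 2

The best approximation g ∈ W is the orthogonal projection of f onto W. Writing g = a_0 + a_1 x + a_2 x^2, the coefficients solve the normal equations G · a = b where
  G_{ij} = <φ_i, φ_j> and b_i = <f, φ_i>, with φ_0 = 1, φ_1 = x, φ_2 = x^2.
G =
  [2, 0, 2/3]
  [0, 2/3, 0]
  [2/3, 0, 2/5],
b = (-8/3, -2/15, -8/15).
Solving gives a_0 = -2, a_1 = -1/5, a_2 = 2, so
  g(x) = 2*x^2 - x/5 - 2.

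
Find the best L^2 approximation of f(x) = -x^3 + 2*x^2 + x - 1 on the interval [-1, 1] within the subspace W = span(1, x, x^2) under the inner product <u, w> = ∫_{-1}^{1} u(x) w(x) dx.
g(x) = 2*x^2 + 2*x/5 - 1

The best approximation g ∈ W is the orthogonal projection of f onto W. Writing g = a_0 + a_1 x + a_2 x^2, the coefficients solve the normal equations G · a = b where
  G_{ij} = <φ_i, φ_j> and b_i = <f, φ_i>, with φ_0 = 1, φ_1 = x, φ_2 = x^2.
G =
  [2, 0, 2/3]
  [0, 2/3, 0]
  [2/3, 0, 2/5],
b = (-2/3, 4/15, 2/15).
Solving gives a_0 = -1, a_1 = 2/5, a_2 = 2, so
  g(x) = 2*x^2 + 2*x/5 - 1.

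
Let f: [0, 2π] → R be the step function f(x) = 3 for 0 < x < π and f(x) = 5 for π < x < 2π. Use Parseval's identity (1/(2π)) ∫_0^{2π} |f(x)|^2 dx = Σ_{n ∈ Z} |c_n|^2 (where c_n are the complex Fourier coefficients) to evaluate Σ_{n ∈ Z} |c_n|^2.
Σ |c_n|^2 = 17

Parseval equates the L^2 energy of f (normalised by 1/(2π)) with the ℓ^2 sum of its Fourier coefficients: (1/(2π)) ∫_0^{2π} |f|^2 = Σ |c_n|^2.
Compute the left side: (1/(2π)) [∫_0^π 3^2 dx + ∫_π^{2π} 5^2 dx] = (1/(2π)) · (9π + 25π) = (9 + 25)/2 = 17.
So Σ_{n ∈ Z} |c_n|^2 = 17.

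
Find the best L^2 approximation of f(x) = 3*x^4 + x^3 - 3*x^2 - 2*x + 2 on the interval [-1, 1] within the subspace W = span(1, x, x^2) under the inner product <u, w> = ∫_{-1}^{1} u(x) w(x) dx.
g(x) = -3*x^2/7 - 7*x/5 + 61/35

The best approximation g ∈ W is the orthogonal projection of f onto W. Writing g = a_0 + a_1 x + a_2 x^2, the coefficients solve the normal equations G · a = b where
  G_{ij} = <φ_i, φ_j> and b_i = <f, φ_i>, with φ_0 = 1, φ_1 = x, φ_2 = x^2.
G =
  [2, 0, 2/3]
  [0, 2/3, 0]
  [2/3, 0, 2/5],
b = (16/5, -14/15, 104/105).
Solving gives a_0 = 61/35, a_1 = -7/5, a_2 = -3/7, so
  g(x) = -3*x^2/7 - 7*x/5 + 61/35.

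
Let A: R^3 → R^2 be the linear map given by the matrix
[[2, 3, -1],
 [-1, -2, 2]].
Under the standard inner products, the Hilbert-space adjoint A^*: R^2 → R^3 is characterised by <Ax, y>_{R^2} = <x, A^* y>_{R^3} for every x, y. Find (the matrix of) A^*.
A^* = A^T =
[[2, -1],
 [3, -2],
 [-1, 2]]

For real matrices with standard dot products, the defining identity <Ax, y> = <x, A^* y> gives (Ax)^T y = x^T (A^*) y, i.e. x^T A^T y = x^T (A^*) y. Since this holds for all x, y, we must have A^* = A^T. Therefore
A^* =
[[2, -1],
 [3, -2],
 [-1, 2]].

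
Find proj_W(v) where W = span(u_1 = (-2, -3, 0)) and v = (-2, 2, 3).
proj_W(v) = (4/13, 6/13, 0)

Set up U = [u_1 | ... | u_1] ∈ R^(3×1). The projector onto W = col(U) is P = U (U^T U)^(-1) U^T.
Compute U^T U =
  [13],
and U^T v = (-2).
Solve U^T U · c = U^T v for the coefficients: c = (-2/13). The projection is proj_W(v) = U c.
Check: (v - proj_W(v)) · u_1 = 0  (should be 0).
Result: proj_W(v) = (4/13, 6/13, 0).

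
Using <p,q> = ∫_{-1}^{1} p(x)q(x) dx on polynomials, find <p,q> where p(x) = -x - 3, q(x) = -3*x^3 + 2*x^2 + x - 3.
<p,q> = 218/15

Expand the product: p(x)·q(x) = 3*x^4 + 7*x^3 - 7*x^2 + 9.
∫_{-1}^{1} of each monomial x^k gives [2/(k+1) if k even, 0 if k odd]. Integrating term-by-term (or equivalently evaluating the antiderivative F(x) = 3*x^5/5 + 7*x^4/4 - 7*x^3/3 + 9*x at the endpoints):
  F(1) − F(−1) = 541/60 − (-331/60) = 218/15.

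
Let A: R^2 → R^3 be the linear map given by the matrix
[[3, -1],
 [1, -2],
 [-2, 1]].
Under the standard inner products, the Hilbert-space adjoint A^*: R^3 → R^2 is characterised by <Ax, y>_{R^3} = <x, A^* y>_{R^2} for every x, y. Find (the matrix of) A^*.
A^* = A^T =
[[3, 1, -2],
 [-1, -2, 1]]

For real matrices with standard dot products, the defining identity <Ax, y> = <x, A^* y> gives (Ax)^T y = x^T (A^*) y, i.e. x^T A^T y = x^T (A^*) y. Since this holds for all x, y, we must have A^* = A^T. Therefore
A^* =
[[3, 1, -2],
 [-1, -2, 1]].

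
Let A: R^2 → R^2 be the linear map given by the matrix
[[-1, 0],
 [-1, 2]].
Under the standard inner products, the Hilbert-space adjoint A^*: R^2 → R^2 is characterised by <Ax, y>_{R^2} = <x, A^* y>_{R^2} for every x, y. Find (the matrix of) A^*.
A^* = A^T =
[[-1, -1],
 [0, 2]]

For real matrices with standard dot products, the defining identity <Ax, y> = <x, A^* y> gives (Ax)^T y = x^T (A^*) y, i.e. x^T A^T y = x^T (A^*) y. Since this holds for all x, y, we must have A^* = A^T. Therefore
A^* =
[[-1, -1],
 [0, 2]].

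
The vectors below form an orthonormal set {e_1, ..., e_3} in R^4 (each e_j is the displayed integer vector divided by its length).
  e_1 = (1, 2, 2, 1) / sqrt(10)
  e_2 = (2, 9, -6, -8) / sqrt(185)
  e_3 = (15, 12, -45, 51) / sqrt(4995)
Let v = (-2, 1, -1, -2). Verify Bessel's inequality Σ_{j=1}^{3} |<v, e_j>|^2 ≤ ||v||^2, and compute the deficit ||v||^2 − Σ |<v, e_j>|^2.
Σ |<v, e_j>|^2 = 20/3; ||v||^2 = 10; deficit = 10/3

Write each e_j = u_j / sqrt(<u_j, u_j>) where u_j is the displayed integer vector. Then <v, e_j> = <v, u_j> / sqrt(<u_j, u_j>), so |<v, e_j>|^2 = <v, u_j>^2 / <u_j, u_j>.
Coefficients: <v, e_1> = -4/sqrt(10), <v, e_2> = 27/sqrt(185), <v, e_3> = -75/sqrt(4995).
Square and sum: Σ |<v, e_j>|^2 = 20/3.
Compute ||v||^2 = v·v = 10.
Deficit = 10 − 20/3 = 10/3 ≥ 0, confirming Bessel's inequality. (The deficit equals ||v − Σ <v,e_j> e_j||^2, the squared distance from v to span{e_j}.)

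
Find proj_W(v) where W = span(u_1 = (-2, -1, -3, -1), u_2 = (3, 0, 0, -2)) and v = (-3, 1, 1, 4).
proj_W(v) = (-601/179, 94/179, 282/179, 620/179)

Set up U = [u_1 | ... | u_2] ∈ R^(4×2). The projector onto W = col(U) is P = U (U^T U)^(-1) U^T.
Compute U^T U =
  [15, -4]
  [-4, 13],
and U^T v = (-2, -17).
Solve U^T U · c = U^T v for the coefficients: c = (-94/179, -263/179). The projection is proj_W(v) = U c.
Check: (v - proj_W(v)) · u_1 = 0  (should be 0).
Check: (v - proj_W(v)) · u_2 = 0  (should be 0).
Result: proj_W(v) = (-601/179, 94/179, 282/179, 620/179).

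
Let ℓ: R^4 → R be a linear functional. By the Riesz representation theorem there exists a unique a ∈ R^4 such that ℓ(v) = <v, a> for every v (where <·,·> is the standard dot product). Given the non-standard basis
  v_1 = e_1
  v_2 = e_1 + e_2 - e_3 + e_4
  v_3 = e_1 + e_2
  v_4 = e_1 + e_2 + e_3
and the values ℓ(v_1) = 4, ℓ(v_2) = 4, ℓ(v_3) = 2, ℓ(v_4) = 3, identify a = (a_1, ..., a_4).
a = (4, -2, 1, 3)

Write a = (a_1, ..., a_4) in the standard basis. For each basis vector v_i, ℓ(v_i) = <v_i, a> is a linear equation in the a_j's. Collect the n equations into a matrix system V a = ℓ, where row i of V is v_i (expressed in the standard basis). Since V is invertible (lower-triangular with 1s on the diagonal, up to permutation), solve by back-substitution:
  V =
[[1, 0, 0, 0],
 [1, 1, -1, 1],
 [1, 1, 0, 0],
 [1, 1, 1, 0]]
  V a = (4, 4, 2, 3)
Solving gives a = (4, -2, 1, 3).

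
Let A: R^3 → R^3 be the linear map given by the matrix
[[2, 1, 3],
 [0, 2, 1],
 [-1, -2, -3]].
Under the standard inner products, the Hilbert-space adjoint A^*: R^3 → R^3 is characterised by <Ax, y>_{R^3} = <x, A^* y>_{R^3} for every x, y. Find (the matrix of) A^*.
A^* = A^T =
[[2, 0, -1],
 [1, 2, -2],
 [3, 1, -3]]

For real matrices with standard dot products, the defining identity <Ax, y> = <x, A^* y> gives (Ax)^T y = x^T (A^*) y, i.e. x^T A^T y = x^T (A^*) y. Since this holds for all x, y, we must have A^* = A^T. Therefore
A^* =
[[2, 0, -1],
 [1, 2, -2],
 [3, 1, -3]].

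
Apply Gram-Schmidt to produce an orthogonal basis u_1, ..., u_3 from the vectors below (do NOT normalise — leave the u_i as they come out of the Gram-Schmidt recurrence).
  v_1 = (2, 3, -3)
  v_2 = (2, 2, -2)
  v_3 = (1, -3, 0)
Orthogonal basis:
  u_1 = (2, 3, -3)
  u_2 = (6/11, -2/11, 2/11)
  u_3 = (0, -3/2, -3/2)

Apply the Gram-Schmidt recurrence
  u_1 = v_1
  u_i = v_i − Σ_{j<i} ((v_i · u_j) / (u_j · u_j)) · u_j.

Step by step this gives:
  u_1 = (2, 3, -3)
  u_2 = (6/11, -2/11, 2/11)
  u_3 = (0, -3/2, -3/2)

Orthogonality check:
  u_2 · u_1 = 0 (should be 0)
  u_3 · u_1 = 0 (should be 0)
  u_3 · u_2 = 0 (should be 0)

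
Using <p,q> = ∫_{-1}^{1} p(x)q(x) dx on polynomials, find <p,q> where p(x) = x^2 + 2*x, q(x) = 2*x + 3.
<p,q> = 14/3

Expand the product: p(x)·q(x) = 2*x^3 + 7*x^2 + 6*x.
∫_{-1}^{1} of each monomial x^k gives [2/(k+1) if k even, 0 if k odd]. Integrating term-by-term (or equivalently evaluating the antiderivative F(x) = x^4/2 + 7*x^3/3 + 3*x^2 at the endpoints):
  F(1) − F(−1) = 35/6 − (7/6) = 14/3.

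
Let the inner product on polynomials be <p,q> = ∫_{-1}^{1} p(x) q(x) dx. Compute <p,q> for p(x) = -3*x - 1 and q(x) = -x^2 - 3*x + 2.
<p,q> = 8/3

Expand the product: p(x)·q(x) = 3*x^3 + 10*x^2 - 3*x - 2.
∫_{-1}^{1} of each monomial x^k gives [2/(k+1) if k even, 0 if k odd]. Integrating term-by-term (or equivalently evaluating the antiderivative F(x) = 3*x^4/4 + 10*x^3/3 - 3*x^2/2 - 2*x at the endpoints):
  F(1) − F(−1) = 7/12 − (-25/12) = 8/3.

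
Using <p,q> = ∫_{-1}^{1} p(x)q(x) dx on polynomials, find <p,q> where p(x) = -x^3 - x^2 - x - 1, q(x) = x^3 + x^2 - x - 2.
<p,q> = 488/105

Expand the product: p(x)·q(x) = -x^6 - 2*x^5 - x^4 + x^3 + 2*x^2 + 3*x + 2.
∫_{-1}^{1} of each monomial x^k gives [2/(k+1) if k even, 0 if k odd]. Integrating term-by-term (or equivalently evaluating the antiderivative F(x) = -x^7/7 - x^6/3 - x^5/5 + x^4/4 + 2*x^3/3 + 3*x^2/2 + 2*x at the endpoints):
  F(1) − F(−1) = 1571/420 − (-127/140) = 488/105.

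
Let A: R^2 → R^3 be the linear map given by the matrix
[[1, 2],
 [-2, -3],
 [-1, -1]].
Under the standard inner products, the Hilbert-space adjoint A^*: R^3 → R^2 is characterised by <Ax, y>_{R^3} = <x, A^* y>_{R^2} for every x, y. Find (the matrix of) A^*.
A^* = A^T =
[[1, -2, -1],
 [2, -3, -1]]

For real matrices with standard dot products, the defining identity <Ax, y> = <x, A^* y> gives (Ax)^T y = x^T (A^*) y, i.e. x^T A^T y = x^T (A^*) y. Since this holds for all x, y, we must have A^* = A^T. Therefore
A^* =
[[1, -2, -1],
 [2, -3, -1]].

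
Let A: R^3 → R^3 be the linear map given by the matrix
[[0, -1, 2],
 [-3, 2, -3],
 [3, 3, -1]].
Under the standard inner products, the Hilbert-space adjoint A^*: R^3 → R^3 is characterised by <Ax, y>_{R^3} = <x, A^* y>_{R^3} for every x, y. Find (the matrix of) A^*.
A^* = A^T =
[[0, -3, 3],
 [-1, 2, 3],
 [2, -3, -1]]

For real matrices with standard dot products, the defining identity <Ax, y> = <x, A^* y> gives (Ax)^T y = x^T (A^*) y, i.e. x^T A^T y = x^T (A^*) y. Since this holds for all x, y, we must have A^* = A^T. Therefore
A^* =
[[0, -3, 3],
 [-1, 2, 3],
 [2, -3, -1]].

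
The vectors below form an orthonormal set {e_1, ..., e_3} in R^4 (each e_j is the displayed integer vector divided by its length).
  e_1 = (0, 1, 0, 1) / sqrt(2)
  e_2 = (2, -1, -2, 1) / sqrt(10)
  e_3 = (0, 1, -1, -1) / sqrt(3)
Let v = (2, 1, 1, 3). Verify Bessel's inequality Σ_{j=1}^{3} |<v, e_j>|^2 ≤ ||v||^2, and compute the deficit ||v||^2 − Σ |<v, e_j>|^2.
Σ |<v, e_j>|^2 = 63/5; ||v||^2 = 15; deficit = 12/5

Write each e_j = u_j / sqrt(<u_j, u_j>) where u_j is the displayed integer vector. Then <v, e_j> = <v, u_j> / sqrt(<u_j, u_j>), so |<v, e_j>|^2 = <v, u_j>^2 / <u_j, u_j>.
Coefficients: <v, e_1> = 4/sqrt(2), <v, e_2> = 4/sqrt(10), <v, e_3> = -3/sqrt(3).
Square and sum: Σ |<v, e_j>|^2 = 63/5.
Compute ||v||^2 = v·v = 15.
Deficit = 15 − 63/5 = 12/5 ≥ 0, confirming Bessel's inequality. (The deficit equals ||v − Σ <v,e_j> e_j||^2, the squared distance from v to span{e_j}.)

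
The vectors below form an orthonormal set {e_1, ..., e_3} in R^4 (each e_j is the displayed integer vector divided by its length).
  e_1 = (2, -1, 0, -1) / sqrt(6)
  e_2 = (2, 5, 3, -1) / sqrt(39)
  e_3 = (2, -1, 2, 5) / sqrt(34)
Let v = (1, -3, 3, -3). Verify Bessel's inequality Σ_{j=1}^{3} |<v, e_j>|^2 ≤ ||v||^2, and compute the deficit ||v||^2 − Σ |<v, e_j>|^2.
Σ |<v, e_j>|^2 = 2467/221; ||v||^2 = 28; deficit = 3721/221

Write each e_j = u_j / sqrt(<u_j, u_j>) where u_j is the displayed integer vector. Then <v, e_j> = <v, u_j> / sqrt(<u_j, u_j>), so |<v, e_j>|^2 = <v, u_j>^2 / <u_j, u_j>.
Coefficients: <v, e_1> = 8/sqrt(6), <v, e_2> = -1/sqrt(39), <v, e_3> = -4/sqrt(34).
Square and sum: Σ |<v, e_j>|^2 = 2467/221.
Compute ||v||^2 = v·v = 28.
Deficit = 28 − 2467/221 = 3721/221 ≥ 0, confirming Bessel's inequality. (The deficit equals ||v − Σ <v,e_j> e_j||^2, the squared distance from v to span{e_j}.)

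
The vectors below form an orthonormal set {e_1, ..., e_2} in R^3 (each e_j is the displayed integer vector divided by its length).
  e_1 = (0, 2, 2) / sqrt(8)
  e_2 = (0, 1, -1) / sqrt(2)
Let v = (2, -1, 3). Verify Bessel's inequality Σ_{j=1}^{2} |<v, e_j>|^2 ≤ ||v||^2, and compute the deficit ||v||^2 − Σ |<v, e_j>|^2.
Σ |<v, e_j>|^2 = 10; ||v||^2 = 14; deficit = 4

Write each e_j = u_j / sqrt(<u_j, u_j>) where u_j is the displayed integer vector. Then <v, e_j> = <v, u_j> / sqrt(<u_j, u_j>), so |<v, e_j>|^2 = <v, u_j>^2 / <u_j, u_j>.
Coefficients: <v, e_1> = 4/sqrt(8), <v, e_2> = -4/sqrt(2).
Square and sum: Σ |<v, e_j>|^2 = 10.
Compute ||v||^2 = v·v = 14.
Deficit = 14 − 10 = 4 ≥ 0, confirming Bessel's inequality. (The deficit equals ||v − Σ <v,e_j> e_j||^2, the squared distance from v to span{e_j}.)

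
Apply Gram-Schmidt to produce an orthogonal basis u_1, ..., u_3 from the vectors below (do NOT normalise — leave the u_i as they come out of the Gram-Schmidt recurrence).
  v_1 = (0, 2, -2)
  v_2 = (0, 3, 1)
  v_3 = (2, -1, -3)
Orthogonal basis:
  u_1 = (0, 2, -2)
  u_2 = (0, 2, 2)
  u_3 = (2, 0, 0)

Apply the Gram-Schmidt recurrence
  u_1 = v_1
  u_i = v_i − Σ_{j<i} ((v_i · u_j) / (u_j · u_j)) · u_j.

Step by step this gives:
  u_1 = (0, 2, -2)
  u_2 = (0, 2, 2)
  u_3 = (2, 0, 0)

Orthogonality check:
  u_2 · u_1 = 0 (should be 0)
  u_3 · u_1 = 0 (should be 0)
  u_3 · u_2 = 0 (should be 0)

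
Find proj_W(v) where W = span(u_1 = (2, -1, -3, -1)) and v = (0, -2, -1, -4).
proj_W(v) = (6/5, -3/5, -9/5, -3/5)

Set up U = [u_1 | ... | u_1] ∈ R^(4×1). The projector onto W = col(U) is P = U (U^T U)^(-1) U^T.
Compute U^T U =
  [15],
and U^T v = (9).
Solve U^T U · c = U^T v for the coefficients: c = (3/5). The projection is proj_W(v) = U c.
Check: (v - proj_W(v)) · u_1 = 0  (should be 0).
Result: proj_W(v) = (6/5, -3/5, -9/5, -3/5).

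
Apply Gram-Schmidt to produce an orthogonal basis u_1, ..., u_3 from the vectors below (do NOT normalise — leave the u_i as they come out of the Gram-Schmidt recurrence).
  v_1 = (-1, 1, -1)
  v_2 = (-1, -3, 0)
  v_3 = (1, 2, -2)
Orthogonal basis:
  u_1 = (-1, 1, -1)
  u_2 = (-5/3, -7/3, -2/3)
  u_3 = (27/26, -9/26, -18/13)

Apply the Gram-Schmidt recurrence
  u_1 = v_1
  u_i = v_i − Σ_{j<i} ((v_i · u_j) / (u_j · u_j)) · u_j.

Step by step this gives:
  u_1 = (-1, 1, -1)
  u_2 = (-5/3, -7/3, -2/3)
  u_3 = (27/26, -9/26, -18/13)

Orthogonality check:
  u_2 · u_1 = 0 (should be 0)
  u_3 · u_1 = 0 (should be 0)
  u_3 · u_2 = 0 (should be 0)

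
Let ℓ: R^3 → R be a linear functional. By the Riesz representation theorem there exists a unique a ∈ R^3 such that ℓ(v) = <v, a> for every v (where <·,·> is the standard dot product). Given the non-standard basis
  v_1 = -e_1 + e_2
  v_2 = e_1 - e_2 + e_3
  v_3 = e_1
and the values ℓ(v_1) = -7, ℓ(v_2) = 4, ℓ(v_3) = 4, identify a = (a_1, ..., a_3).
a = (4, -3, -3)

Write a = (a_1, ..., a_3) in the standard basis. For each basis vector v_i, ℓ(v_i) = <v_i, a> is a linear equation in the a_j's. Collect the n equations into a matrix system V a = ℓ, where row i of V is v_i (expressed in the standard basis). Since V is invertible (lower-triangular with 1s on the diagonal, up to permutation), solve by back-substitution:
  V =
[[-1, 1, 0],
 [1, -1, 1],
 [1, 0, 0]]
  V a = (-7, 4, 4)
Solving gives a = (4, -3, -3).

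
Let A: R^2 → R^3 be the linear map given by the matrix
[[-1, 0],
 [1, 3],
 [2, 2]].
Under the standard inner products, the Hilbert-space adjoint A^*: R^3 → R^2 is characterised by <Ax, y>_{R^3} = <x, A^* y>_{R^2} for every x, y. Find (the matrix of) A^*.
A^* = A^T =
[[-1, 1, 2],
 [0, 3, 2]]

For real matrices with standard dot products, the defining identity <Ax, y> = <x, A^* y> gives (Ax)^T y = x^T (A^*) y, i.e. x^T A^T y = x^T (A^*) y. Since this holds for all x, y, we must have A^* = A^T. Therefore
A^* =
[[-1, 1, 2],
 [0, 3, 2]].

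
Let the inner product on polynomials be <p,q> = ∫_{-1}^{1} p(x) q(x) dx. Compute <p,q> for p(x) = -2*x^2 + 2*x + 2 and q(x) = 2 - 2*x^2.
<p,q> = 64/15

Expand the product: p(x)·q(x) = 4*x^4 - 4*x^3 - 8*x^2 + 4*x + 4.
∫_{-1}^{1} of each monomial x^k gives [2/(k+1) if k even, 0 if k odd]. Integrating term-by-term (or equivalently evaluating the antiderivative F(x) = 4*x^5/5 - x^4 - 8*x^3/3 + 2*x^2 + 4*x at the endpoints):
  F(1) − F(−1) = 47/15 − (-17/15) = 64/15.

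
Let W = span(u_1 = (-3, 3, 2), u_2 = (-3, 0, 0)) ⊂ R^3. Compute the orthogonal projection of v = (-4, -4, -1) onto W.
proj_W(v) = (-4, -42/13, -28/13)

Set up U = [u_1 | ... | u_2] ∈ R^(3×2). The projector onto W = col(U) is P = U (U^T U)^(-1) U^T.
Compute U^T U =
  [22, 9]
  [9, 9],
and U^T v = (-2, 12).
Solve U^T U · c = U^T v for the coefficients: c = (-14/13, 94/39). The projection is proj_W(v) = U c.
Check: (v - proj_W(v)) · u_1 = 0  (should be 0).
Check: (v - proj_W(v)) · u_2 = 0  (should be 0).
Result: proj_W(v) = (-4, -42/13, -28/13).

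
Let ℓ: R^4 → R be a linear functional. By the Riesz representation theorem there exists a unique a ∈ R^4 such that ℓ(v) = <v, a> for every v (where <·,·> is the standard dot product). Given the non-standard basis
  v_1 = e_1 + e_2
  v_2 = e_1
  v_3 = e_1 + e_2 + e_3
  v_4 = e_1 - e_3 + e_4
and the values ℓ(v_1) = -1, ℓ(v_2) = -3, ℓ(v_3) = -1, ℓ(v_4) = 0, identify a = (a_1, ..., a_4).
a = (-3, 2, 0, 3)

Write a = (a_1, ..., a_4) in the standard basis. For each basis vector v_i, ℓ(v_i) = <v_i, a> is a linear equation in the a_j's. Collect the n equations into a matrix system V a = ℓ, where row i of V is v_i (expressed in the standard basis). Since V is invertible (lower-triangular with 1s on the diagonal, up to permutation), solve by back-substitution:
  V =
[[1, 1, 0, 0],
 [1, 0, 0, 0],
 [1, 1, 1, 0],
 [1, 0, -1, 1]]
  V a = (-1, -3, -1, 0)
Solving gives a = (-3, 2, 0, 3).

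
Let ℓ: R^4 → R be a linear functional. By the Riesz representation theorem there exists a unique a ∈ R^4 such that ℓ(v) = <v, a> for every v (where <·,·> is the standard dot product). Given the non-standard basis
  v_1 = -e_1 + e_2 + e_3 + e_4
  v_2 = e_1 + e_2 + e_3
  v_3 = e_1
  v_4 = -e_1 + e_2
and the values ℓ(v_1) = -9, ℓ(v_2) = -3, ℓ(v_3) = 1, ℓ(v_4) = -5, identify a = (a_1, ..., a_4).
a = (1, -4, 0, -4)

Write a = (a_1, ..., a_4) in the standard basis. For each basis vector v_i, ℓ(v_i) = <v_i, a> is a linear equation in the a_j's. Collect the n equations into a matrix system V a = ℓ, where row i of V is v_i (expressed in the standard basis). Since V is invertible (lower-triangular with 1s on the diagonal, up to permutation), solve by back-substitution:
  V =
[[-1, 1, 1, 1],
 [1, 1, 1, 0],
 [1, 0, 0, 0],
 [-1, 1, 0, 0]]
  V a = (-9, -3, 1, -5)
Solving gives a = (1, -4, 0, -4).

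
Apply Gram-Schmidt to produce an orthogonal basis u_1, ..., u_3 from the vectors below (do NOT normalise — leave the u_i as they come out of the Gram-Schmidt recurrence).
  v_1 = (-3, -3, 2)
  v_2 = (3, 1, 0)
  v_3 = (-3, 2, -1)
Orthogonal basis:
  u_1 = (-3, -3, 2)
  u_2 = (15/11, -7/11, 12/11)
  u_3 = (-6/19, 18/19, 18/19)

Apply the Gram-Schmidt recurrence
  u_1 = v_1
  u_i = v_i − Σ_{j<i} ((v_i · u_j) / (u_j · u_j)) · u_j.

Step by step this gives:
  u_1 = (-3, -3, 2)
  u_2 = (15/11, -7/11, 12/11)
  u_3 = (-6/19, 18/19, 18/19)

Orthogonality check:
  u_2 · u_1 = 0 (should be 0)
  u_3 · u_1 = 0 (should be 0)
  u_3 · u_2 = 0 (should be 0)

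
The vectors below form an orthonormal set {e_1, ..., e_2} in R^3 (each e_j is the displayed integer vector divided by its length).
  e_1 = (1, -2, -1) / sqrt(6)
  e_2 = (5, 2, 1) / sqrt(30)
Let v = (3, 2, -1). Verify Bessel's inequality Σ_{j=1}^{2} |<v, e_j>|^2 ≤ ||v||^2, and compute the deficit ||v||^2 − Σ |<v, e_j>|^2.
Σ |<v, e_j>|^2 = 54/5; ||v||^2 = 14; deficit = 16/5

Write each e_j = u_j / sqrt(<u_j, u_j>) where u_j is the displayed integer vector. Then <v, e_j> = <v, u_j> / sqrt(<u_j, u_j>), so |<v, e_j>|^2 = <v, u_j>^2 / <u_j, u_j>.
Coefficients: <v, e_1> = 0/sqrt(6), <v, e_2> = 18/sqrt(30).
Square and sum: Σ |<v, e_j>|^2 = 54/5.
Compute ||v||^2 = v·v = 14.
Deficit = 14 − 54/5 = 16/5 ≥ 0, confirming Bessel's inequality. (The deficit equals ||v − Σ <v,e_j> e_j||^2, the squared distance from v to span{e_j}.)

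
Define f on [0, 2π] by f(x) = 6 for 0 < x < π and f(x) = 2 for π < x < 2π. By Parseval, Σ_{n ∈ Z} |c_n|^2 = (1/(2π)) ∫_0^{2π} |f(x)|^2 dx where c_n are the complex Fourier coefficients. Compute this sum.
Σ |c_n|^2 = 20

Parseval equates the L^2 energy of f (normalised by 1/(2π)) with the ℓ^2 sum of its Fourier coefficients: (1/(2π)) ∫_0^{2π} |f|^2 = Σ |c_n|^2.
Compute the left side: (1/(2π)) [∫_0^π 6^2 dx + ∫_π^{2π} 2^2 dx] = (1/(2π)) · (36π + 4π) = (36 + 4)/2 = 20.
So Σ_{n ∈ Z} |c_n|^2 = 20.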